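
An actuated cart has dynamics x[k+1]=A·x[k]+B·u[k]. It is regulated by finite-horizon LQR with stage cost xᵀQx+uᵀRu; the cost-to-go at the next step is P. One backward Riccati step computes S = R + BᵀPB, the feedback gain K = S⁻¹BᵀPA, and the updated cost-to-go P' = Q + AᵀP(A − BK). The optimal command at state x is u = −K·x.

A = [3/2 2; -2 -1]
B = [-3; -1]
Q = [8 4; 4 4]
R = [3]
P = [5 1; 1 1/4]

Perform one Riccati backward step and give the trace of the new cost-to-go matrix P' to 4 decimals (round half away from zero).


13.6187

BᵀP = [-16.0000 -3.2500]
S = R + BᵀPB = [3] + [51.2500] = [54.2500]
BᵀPA = [-17.5000 -28.7500]
K = S⁻¹·BᵀPA = [-0.3226 -0.5300]
A−BK = [0.5323 0.4101; -2.3226 -1.5300]
AᵀP(A−BK) = [0.6048 0.7258; 0.7258 1.0138]
P' = Q + AᵀP(A−BK) = [8.6048 4.7258; 4.7258 5.0138]
tr(P') = 13.6187


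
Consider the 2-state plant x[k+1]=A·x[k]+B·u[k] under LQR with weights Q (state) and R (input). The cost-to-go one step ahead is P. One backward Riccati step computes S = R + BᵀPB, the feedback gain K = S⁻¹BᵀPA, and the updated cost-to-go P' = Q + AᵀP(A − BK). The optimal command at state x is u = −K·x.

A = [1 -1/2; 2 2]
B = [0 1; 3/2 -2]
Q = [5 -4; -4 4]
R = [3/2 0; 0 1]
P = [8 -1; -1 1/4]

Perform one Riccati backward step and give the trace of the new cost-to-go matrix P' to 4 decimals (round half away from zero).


10.8189

BᵀP = [-1.5000 0.3750; 10.0000 -1.5000]
S = R + BᵀPB = [3/2 0; 0 1] + [0.5625 -2.2500; -2.2500 13.0000] = [2.0625 -2.2500; -2.2500 14.0000]
BᵀPA = [-0.7500 1.5000; 7.0000 -8.0000]
K = S⁻¹·BᵀPA = [0.2205 0.1260; 0.5354 -0.5512]
A−BK = [0.4646 0.0512; 2.7402 0.7087]
AᵀP(A−BK) = [1.4173 -0.0472; -0.0472 0.4016]
P' = Q + AᵀP(A−BK) = [6.4173 -4.0472; -4.0472 4.4016]
tr(P') = 10.8189


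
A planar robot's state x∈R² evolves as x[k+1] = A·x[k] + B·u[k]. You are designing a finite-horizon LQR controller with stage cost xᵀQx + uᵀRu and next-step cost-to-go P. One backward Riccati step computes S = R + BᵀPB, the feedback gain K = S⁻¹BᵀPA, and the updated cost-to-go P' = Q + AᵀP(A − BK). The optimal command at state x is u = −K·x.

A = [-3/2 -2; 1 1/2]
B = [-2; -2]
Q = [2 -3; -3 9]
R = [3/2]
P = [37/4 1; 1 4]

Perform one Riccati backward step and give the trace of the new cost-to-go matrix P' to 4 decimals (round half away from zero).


41.1875

BᵀP = [-20.5000 -10.0000]
S = R + BᵀPB = [3/2] + [61.0000] = [62.5000]
BᵀPA = [20.7500 36.0000]
K = S⁻¹·BᵀPA = [0.3320 0.5760]
A−BK = [-0.8360 -0.8480; 1.6640 1.6520]
AᵀP(A−BK) = [14.9235 15.0480; 15.0480 15.2640]
P' = Q + AᵀP(A−BK) = [16.9235 12.0480; 12.0480 24.2640]
tr(P') = 41.1875


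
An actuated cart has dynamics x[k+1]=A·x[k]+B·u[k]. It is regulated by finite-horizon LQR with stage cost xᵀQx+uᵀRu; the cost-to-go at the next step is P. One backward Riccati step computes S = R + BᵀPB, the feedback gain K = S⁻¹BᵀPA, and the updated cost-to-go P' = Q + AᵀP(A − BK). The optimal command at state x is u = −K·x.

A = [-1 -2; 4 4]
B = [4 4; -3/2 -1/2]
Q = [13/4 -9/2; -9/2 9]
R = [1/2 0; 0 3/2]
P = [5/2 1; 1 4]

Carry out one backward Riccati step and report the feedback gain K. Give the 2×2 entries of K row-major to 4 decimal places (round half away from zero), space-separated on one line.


BᵀP = [8.5000 -2.0000; 9.5000 2.0000]
S = R + BᵀPB = [1/2 0; 0 3/2] + [37.0000 35.0000; 35.0000 37.0000] = [37.5000 35.0000; 35.0000 38.5000]
BᵀPA = [-16.5000 -25.0000; -1.5000 -11.0000]
K = S⁻¹·BᵀPA = [-2.6640 -2.6400; 2.3829 2.1143]
A−BK = [0.1246 0.1029; 1.1954 1.0971]
AᵀP(A−BK) = [18.1183 16.6114; 16.6114 15.2571]
P' = Q + AᵀP(A−BK) = [21.3683 12.1114; 12.1114 24.2571]
tr(P') = 45.6254

-2.6640 -2.6400 2.3829 2.1143


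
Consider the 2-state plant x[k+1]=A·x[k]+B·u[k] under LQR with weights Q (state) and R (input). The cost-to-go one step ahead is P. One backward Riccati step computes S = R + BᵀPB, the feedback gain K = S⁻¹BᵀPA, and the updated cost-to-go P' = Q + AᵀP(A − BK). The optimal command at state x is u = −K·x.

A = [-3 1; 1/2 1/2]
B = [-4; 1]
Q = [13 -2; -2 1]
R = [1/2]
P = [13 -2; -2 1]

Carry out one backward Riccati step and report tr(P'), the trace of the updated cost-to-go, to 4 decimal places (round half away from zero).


14.6973

BᵀP = [-54.0000 9.0000]
S = R + BᵀPB = [1/2] + [225.0000] = [225.5000]
BᵀPA = [166.5000 -49.5000]
K = S⁻¹·BᵀPA = [0.7384 -0.2195]
A−BK = [-0.0466 0.1220; -0.2384 0.7195]
AᵀP(A−BK) = [0.3132 -0.2012; -0.2012 0.3841]
P' = Q + AᵀP(A−BK) = [13.3132 -2.2012; -2.2012 1.3841]
tr(P') = 14.6973


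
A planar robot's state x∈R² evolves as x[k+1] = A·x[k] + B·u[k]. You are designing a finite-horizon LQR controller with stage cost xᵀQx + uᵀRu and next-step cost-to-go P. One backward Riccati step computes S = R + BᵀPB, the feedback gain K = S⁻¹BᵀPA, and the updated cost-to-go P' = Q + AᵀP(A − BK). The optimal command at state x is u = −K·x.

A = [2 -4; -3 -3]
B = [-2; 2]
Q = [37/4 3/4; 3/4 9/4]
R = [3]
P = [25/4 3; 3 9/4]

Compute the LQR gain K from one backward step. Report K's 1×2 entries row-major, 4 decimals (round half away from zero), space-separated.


-0.6538 2.3462

BᵀP = [-6.5000 -1.5000]
S = R + BᵀPB = [3] + [10.0000] = [13.0000]
BᵀPA = [-8.5000 30.5000]
K = S⁻¹·BᵀPA = [-0.6538 2.3462]
A−BK = [0.6923 0.6923; -1.6923 -7.6923]
AᵀP(A−BK) = [3.6923 8.1923; 8.1923 120.6923]
P' = Q + AᵀP(A−BK) = [12.9423 8.9423; 8.9423 122.9423]
tr(P') = 135.8846


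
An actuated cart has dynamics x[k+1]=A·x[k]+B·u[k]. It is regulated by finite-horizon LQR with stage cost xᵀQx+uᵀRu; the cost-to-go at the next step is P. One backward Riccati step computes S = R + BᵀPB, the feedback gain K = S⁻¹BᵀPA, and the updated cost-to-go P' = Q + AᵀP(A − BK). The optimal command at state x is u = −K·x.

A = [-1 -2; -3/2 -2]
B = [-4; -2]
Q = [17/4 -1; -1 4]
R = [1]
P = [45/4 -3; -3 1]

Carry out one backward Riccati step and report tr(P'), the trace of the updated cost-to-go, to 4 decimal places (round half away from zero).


8.9909

BᵀP = [-39.0000 10.0000]
S = R + BᵀPB = [1] + [136.0000] = [137.0000]
BᵀPA = [24.0000 58.0000]
K = S⁻¹·BᵀPA = [0.1752 0.4234]
A−BK = [-0.2993 -0.3066; -1.1496 -1.1533]
AᵀP(A−BK) = [0.2956 0.3394; 0.3394 0.4453]
P' = Q + AᵀP(A−BK) = [4.5456 -0.6606; -0.6606 4.4453]
tr(P') = 8.9909


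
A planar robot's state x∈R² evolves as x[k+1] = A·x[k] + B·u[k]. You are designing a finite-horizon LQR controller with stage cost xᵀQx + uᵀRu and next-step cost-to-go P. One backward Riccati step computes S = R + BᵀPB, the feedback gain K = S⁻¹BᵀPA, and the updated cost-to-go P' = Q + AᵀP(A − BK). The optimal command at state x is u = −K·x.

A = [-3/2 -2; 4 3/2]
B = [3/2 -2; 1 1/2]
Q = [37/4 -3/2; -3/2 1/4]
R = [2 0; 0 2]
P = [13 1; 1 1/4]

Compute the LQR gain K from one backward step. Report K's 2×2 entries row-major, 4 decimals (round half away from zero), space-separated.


-0.0142 -0.3458 0.5797 0.6590

BᵀP = [20.5000 1.7500; -25.5000 -1.8750]
S = R + BᵀPB = [2 0; 0 2] + [32.5000 -40.1250; -40.1250 50.0625] = [34.5000 -40.1250; -40.1250 52.0625]
BᵀPA = [-23.7500 -38.3750; 30.7500 48.1875]
K = S⁻¹·BᵀPA = [-0.0142 -0.3458; 0.5797 0.6590]
A−BK = [-0.3193 -0.1632; 3.7243 1.5163]
AᵀP(A−BK) = [3.0872 1.7712; 1.7712 1.5340]
P' = Q + AᵀP(A−BK) = [12.3372 0.2712; 0.2712 1.7840]
tr(P') = 14.1212


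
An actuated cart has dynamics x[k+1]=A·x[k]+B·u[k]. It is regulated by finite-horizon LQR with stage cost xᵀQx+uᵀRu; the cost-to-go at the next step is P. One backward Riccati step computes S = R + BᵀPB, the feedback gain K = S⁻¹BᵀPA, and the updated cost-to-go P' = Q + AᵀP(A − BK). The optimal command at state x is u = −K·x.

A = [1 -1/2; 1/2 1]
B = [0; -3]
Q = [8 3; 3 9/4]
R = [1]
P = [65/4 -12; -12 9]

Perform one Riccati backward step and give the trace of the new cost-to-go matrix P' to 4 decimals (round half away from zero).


BᵀP = [36.0000 -27.0000]
S = R + BᵀPB = [1] + [81.0000] = [82.0000]
BᵀPA = [22.5000 -45.0000]
K = S⁻¹·BᵀPA = [0.2744 -0.5488]
A−BK = [1.0000 -0.5000; 1.3232 -0.6463]
AᵀP(A−BK) = [0.3262 -0.2774; -0.2774 0.3674]
P' = Q + AᵀP(A−BK) = [8.3262 2.7226; 2.7226 2.6174]
tr(P') = 10.9436

10.9436


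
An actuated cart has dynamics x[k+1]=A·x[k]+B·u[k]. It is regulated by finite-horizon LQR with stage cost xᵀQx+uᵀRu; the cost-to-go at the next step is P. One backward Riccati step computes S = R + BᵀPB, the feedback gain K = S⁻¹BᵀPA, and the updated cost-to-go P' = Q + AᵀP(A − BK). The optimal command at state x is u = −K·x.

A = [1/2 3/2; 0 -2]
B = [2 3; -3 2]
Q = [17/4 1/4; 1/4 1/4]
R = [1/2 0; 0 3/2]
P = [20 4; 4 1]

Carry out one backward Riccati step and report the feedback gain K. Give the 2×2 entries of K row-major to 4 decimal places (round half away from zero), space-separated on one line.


BᵀP = [28.0000 5.0000; 68.0000 14.0000]
S = R + BᵀPB = [1/2 0; 0 3/2] + [41.0000 94.0000; 94.0000 232.0000] = [41.5000 94.0000; 94.0000 233.5000]
BᵀPA = [14.0000 32.0000; 34.0000 74.0000]
K = S⁻¹·BᵀPA = [0.0855 0.6040; 0.1112 0.0737]
A−BK = [-0.0045 0.0707; 0.0339 -0.3354]
AᵀP(A−BK) = [0.0225 0.0360; 0.0360 0.2133]
P' = Q + AᵀP(A−BK) = [4.2725 0.2860; 0.2860 0.4633]
tr(P') = 4.7359

0.0855 0.6040 0.1112 0.0737


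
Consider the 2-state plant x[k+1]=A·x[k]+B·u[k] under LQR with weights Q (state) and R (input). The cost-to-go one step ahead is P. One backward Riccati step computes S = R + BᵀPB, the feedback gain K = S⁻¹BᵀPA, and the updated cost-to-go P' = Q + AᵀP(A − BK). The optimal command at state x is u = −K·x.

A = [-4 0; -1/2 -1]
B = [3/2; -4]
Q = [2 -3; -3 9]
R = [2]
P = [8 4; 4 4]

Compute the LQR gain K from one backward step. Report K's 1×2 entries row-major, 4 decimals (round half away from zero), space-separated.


BᵀP = [-4.0000 -10.0000]
S = R + BᵀPB = [2] + [34.0000] = [36.0000]
BᵀPA = [21.0000 10.0000]
K = S⁻¹·BᵀPA = [0.5833 0.2778]
A−BK = [-4.8750 -0.4167; 1.8333 0.1111]
AᵀP(A−BK) = [132.7500 12.1667; 12.1667 1.2222]
P' = Q + AᵀP(A−BK) = [134.7500 9.1667; 9.1667 10.2222]
tr(P') = 144.9722

0.5833 0.2778


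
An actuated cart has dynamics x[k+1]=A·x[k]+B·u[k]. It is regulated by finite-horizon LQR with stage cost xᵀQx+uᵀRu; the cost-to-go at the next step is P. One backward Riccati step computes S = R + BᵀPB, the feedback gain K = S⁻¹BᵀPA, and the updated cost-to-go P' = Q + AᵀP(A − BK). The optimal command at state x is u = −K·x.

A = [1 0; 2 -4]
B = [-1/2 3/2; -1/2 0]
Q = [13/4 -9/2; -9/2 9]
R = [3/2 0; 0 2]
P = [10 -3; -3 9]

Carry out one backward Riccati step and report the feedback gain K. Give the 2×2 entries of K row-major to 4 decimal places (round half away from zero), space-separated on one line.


BᵀP = [-3.5000 -3.0000; 15.0000 -4.5000]
S = R + BᵀPB = [3/2 0; 0 2] + [3.2500 -5.2500; -5.2500 22.5000] = [4.7500 -5.2500; -5.2500 24.5000]
BᵀPA = [-9.5000 12.0000; 6.0000 18.0000]
K = S⁻¹·BᵀPA = [-2.2660 4.3744; -0.2407 1.6721]
A−BK = [0.2280 -0.3209; 0.8670 -1.8128]
AᵀP(A−BK) = [13.9170 -28.4757; -28.4757 61.4103]
P' = Q + AᵀP(A−BK) = [17.1670 -32.9757; -32.9757 70.4103]
tr(P') = 87.5772

-2.2660 4.3744 -0.2407 1.6721


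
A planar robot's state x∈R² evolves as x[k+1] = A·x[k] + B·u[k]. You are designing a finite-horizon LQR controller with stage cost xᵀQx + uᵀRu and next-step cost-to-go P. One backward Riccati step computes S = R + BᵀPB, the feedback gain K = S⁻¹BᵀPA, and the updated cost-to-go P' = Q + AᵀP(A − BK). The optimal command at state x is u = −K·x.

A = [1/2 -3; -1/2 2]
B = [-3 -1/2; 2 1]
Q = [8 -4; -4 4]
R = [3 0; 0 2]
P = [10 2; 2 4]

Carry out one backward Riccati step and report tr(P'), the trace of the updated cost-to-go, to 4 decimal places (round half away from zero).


BᵀP = [-26.0000 2.0000; -3.0000 3.0000]
S = R + BᵀPB = [3 0; 0 2] + [82.0000 15.0000; 15.0000 4.5000] = [85.0000 15.0000; 15.0000 6.5000]
BᵀPA = [-14.0000 82.0000; -3.0000 15.0000]
K = S⁻¹·BᵀPA = [-0.1405 0.9405; -0.1374 0.1374]
A−BK = [0.0099 -0.1099; -0.0817 -0.0183]
AᵀP(A−BK) = [0.1214 -0.4214; -0.4214 2.8214]
P' = Q + AᵀP(A−BK) = [8.1214 -4.4214; -4.4214 6.8214]
tr(P') = 14.9427

14.9427


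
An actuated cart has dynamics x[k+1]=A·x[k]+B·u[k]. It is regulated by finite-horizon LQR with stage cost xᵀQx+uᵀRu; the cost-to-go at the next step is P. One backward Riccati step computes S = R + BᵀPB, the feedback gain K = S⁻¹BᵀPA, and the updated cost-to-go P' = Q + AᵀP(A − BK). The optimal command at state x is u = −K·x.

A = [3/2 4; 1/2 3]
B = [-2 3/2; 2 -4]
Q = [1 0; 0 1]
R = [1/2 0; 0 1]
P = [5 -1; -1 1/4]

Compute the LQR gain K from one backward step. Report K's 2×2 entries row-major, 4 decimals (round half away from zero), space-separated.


BᵀP = [-12.0000 2.5000; 11.5000 -2.5000]
S = R + BᵀPB = [1/2 0; 0 1] + [29.0000 -28.0000; -28.0000 27.2500] = [29.5000 -28.0000; -28.0000 28.2500]
BᵀPA = [-16.7500 -40.5000; 16.0000 38.5000]
K = S⁻¹·BᵀPA = [-0.5101 -1.3392; 0.0608 0.0354]
A−BK = [0.3886 1.2684; 1.7633 5.8203]
AᵀP(A−BK) = [0.2957 0.8756; 0.8756 2.6462]
P' = Q + AᵀP(A−BK) = [1.2957 0.8756; 0.8756 3.6462]
tr(P') = 4.9419

-0.5101 -1.3392 0.0608 0.0354


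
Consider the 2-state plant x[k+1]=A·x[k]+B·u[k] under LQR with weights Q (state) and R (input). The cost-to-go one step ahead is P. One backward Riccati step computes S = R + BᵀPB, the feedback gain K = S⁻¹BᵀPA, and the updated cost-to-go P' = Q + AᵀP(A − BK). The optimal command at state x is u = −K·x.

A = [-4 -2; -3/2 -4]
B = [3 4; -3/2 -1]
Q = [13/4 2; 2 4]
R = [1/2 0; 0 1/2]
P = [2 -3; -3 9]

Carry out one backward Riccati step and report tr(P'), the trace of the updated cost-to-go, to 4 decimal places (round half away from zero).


30.7970

BᵀP = [10.5000 -22.5000; 11.0000 -21.0000]
S = R + BᵀPB = [1/2 0; 0 1/2] + [65.2500 64.5000; 64.5000 65.0000] = [65.7500 64.5000; 64.5000 65.5000]
BᵀPA = [-8.2500 69.0000; -12.5000 62.0000]
K = S⁻¹·BᵀPA = [1.8164 3.5559; -1.9795 -2.5551]
A−BK = [-1.5312 -2.4475; -0.7549 -1.2212]
AᵀP(A−BK) = [6.4915 10.3980; 10.3980 17.0555]
P' = Q + AᵀP(A−BK) = [9.7415 12.3980; 12.3980 21.0555]
tr(P') = 30.7970


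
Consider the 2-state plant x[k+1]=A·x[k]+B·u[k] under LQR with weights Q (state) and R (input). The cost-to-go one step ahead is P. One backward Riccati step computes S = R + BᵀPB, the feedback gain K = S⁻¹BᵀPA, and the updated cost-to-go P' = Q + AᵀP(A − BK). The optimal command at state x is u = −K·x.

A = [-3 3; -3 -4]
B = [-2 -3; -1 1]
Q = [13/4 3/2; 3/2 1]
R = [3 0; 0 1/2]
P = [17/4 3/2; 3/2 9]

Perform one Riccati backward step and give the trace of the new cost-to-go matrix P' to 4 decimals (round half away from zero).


30.4827

BᵀP = [-10.0000 -12.0000; -11.2500 4.5000]
S = R + BᵀPB = [3 0; 0 1/2] + [32.0000 18.0000; 18.0000 38.2500] = [35.0000 18.0000; 18.0000 38.7500]
BᵀPA = [66.0000 18.0000; 20.2500 -51.7500]
K = S⁻¹·BᵀPA = [2.1245 1.5781; -0.4643 -2.0685]
A−BK = [-0.1439 -0.0494; -0.4112 -0.3534]
AᵀP(A−BK) = [15.4356 11.9829; 11.9829 10.7972]
P' = Q + AᵀP(A−BK) = [18.6856 13.4829; 13.4829 11.7972]
tr(P') = 30.4827


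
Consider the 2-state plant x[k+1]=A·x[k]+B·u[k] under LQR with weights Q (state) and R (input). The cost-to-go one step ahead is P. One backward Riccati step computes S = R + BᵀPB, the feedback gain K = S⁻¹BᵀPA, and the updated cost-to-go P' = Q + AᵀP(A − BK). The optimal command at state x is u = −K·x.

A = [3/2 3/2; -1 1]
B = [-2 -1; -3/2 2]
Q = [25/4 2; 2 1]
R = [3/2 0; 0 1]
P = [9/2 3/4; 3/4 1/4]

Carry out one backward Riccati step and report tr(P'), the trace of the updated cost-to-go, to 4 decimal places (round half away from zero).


BᵀP = [-10.1250 -1.8750; -3.0000 -0.2500]
S = R + BᵀPB = [3/2 0; 0 1] + [23.0625 6.3750; 6.3750 2.5000] = [24.5625 6.3750; 6.3750 3.5000]
BᵀPA = [-13.3125 -17.0625; -4.2500 -4.7500]
K = S⁻¹·BᵀPA = [-0.4302 -0.6494; -0.4307 -0.1743]
A−BK = [0.2089 0.0269; -0.7839 0.3744]
AᵀP(A−BK) = [0.5675 0.4889; 0.4889 0.7164]
P' = Q + AᵀP(A−BK) = [6.8175 2.4889; 2.4889 1.7164]
tr(P') = 8.5339

8.5339


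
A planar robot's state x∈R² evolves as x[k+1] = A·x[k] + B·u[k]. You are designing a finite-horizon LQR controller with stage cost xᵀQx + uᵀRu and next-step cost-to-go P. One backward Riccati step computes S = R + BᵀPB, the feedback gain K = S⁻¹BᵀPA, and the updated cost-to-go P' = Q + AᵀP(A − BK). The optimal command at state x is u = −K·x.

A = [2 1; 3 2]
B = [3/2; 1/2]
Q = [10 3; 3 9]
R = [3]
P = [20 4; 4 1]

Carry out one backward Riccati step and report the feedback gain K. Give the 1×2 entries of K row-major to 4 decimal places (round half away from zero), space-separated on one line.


1.5392 0.8295

BᵀP = [32.0000 6.5000]
S = R + BᵀPB = [3] + [51.2500] = [54.2500]
BᵀPA = [83.5000 45.0000]
K = S⁻¹·BᵀPA = [1.5392 0.8295]
A−BK = [-0.3088 -0.2442; 2.2304 1.5853]
AᵀP(A−BK) = [8.4793 4.7373; 4.7373 2.6728]
P' = Q + AᵀP(A−BK) = [18.4793 7.7373; 7.7373 11.6728]
tr(P') = 30.1521


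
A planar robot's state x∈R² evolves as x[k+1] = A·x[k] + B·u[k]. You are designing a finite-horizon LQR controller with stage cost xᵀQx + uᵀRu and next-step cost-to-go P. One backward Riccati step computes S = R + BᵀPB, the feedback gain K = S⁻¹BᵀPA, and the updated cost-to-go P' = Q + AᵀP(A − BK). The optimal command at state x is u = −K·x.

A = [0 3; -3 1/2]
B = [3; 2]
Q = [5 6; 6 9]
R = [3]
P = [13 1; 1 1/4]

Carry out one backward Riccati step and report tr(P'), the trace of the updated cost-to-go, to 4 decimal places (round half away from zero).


BᵀP = [41.0000 3.5000]
S = R + BᵀPB = [3] + [130.0000] = [133.0000]
BᵀPA = [-10.5000 124.7500]
K = S⁻¹·BᵀPA = [-0.0789 0.9380]
A−BK = [0.2368 0.1861; -2.8421 -1.3759]
AᵀP(A−BK) = [1.4211 0.4737; 0.4737 3.0508]
P' = Q + AᵀP(A−BK) = [6.4211 6.4737; 6.4737 12.0508]
tr(P') = 18.4718

18.4718


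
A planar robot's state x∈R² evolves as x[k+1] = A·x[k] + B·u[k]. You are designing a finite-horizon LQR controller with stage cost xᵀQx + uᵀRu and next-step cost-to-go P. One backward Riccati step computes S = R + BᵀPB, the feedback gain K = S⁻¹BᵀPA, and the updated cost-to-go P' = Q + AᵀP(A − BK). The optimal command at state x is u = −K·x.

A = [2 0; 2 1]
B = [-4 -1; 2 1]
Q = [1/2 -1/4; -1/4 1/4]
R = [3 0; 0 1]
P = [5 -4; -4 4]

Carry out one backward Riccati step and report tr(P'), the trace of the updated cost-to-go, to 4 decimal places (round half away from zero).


BᵀP = [-28.0000 24.0000; -9.0000 8.0000]
S = R + BᵀPB = [3 0; 0 1] + [160.0000 52.0000; 52.0000 17.0000] = [163.0000 52.0000; 52.0000 18.0000]
BᵀPA = [-8.0000 24.0000; -2.0000 8.0000]
K = S⁻¹·BᵀPA = [-0.1739 0.0696; 0.3913 0.2435]
A−BK = [1.6957 0.5217; 1.9565 0.6174]
AᵀP(A−BK) = [3.3913 1.0435; 1.0435 0.3826]
P' = Q + AᵀP(A−BK) = [3.8913 0.7935; 0.7935 0.6326]
tr(P') = 4.5239

4.5239


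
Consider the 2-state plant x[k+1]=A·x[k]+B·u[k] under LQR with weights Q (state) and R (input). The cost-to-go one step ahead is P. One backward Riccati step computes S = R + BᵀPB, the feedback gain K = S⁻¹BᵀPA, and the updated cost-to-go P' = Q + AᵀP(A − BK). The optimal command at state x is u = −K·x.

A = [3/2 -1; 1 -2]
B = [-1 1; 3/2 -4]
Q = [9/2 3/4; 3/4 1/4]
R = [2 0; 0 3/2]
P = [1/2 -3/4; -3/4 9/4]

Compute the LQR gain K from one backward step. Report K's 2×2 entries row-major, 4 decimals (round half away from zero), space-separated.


-0.0708 -0.0145 -0.1315 0.3577

BᵀP = [-1.6250 4.1250; 3.5000 -9.7500]
S = R + BᵀPB = [2 0; 0 3/2] + [7.8125 -18.1250; -18.1250 42.5000] = [9.8125 -18.1250; -18.1250 44.0000]
BᵀPA = [1.6875 -6.6250; -4.5000 16.0000]
K = S⁻¹·BᵀPA = [-0.0708 -0.0145; -0.1315 0.3577]
A−BK = [1.5606 -1.3722; 0.5804 -0.5476]
AᵀP(A−BK) = [0.6530 -0.6161; -0.6161 0.6813]
P' = Q + AᵀP(A−BK) = [5.1530 0.1339; 0.1339 0.9313]
tr(P') = 6.0843


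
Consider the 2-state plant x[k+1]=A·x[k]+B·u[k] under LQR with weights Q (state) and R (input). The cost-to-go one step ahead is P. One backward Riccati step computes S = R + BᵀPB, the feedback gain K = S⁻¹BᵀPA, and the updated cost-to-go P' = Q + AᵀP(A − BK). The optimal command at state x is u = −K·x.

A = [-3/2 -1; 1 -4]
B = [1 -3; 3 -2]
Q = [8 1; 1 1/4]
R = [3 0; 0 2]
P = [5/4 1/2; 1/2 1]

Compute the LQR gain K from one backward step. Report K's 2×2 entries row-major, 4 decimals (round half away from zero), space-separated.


0.2806 -0.7126 0.3399 0.3391

BᵀP = [2.7500 3.5000; -4.7500 -3.5000]
S = R + BᵀPB = [3 0; 0 2] + [13.2500 -15.2500; -15.2500 21.2500] = [16.2500 -15.2500; -15.2500 23.2500]
BᵀPA = [-0.6250 -16.7500; 3.6250 18.7500]
K = S⁻¹·BᵀPA = [0.2806 -0.7126; 0.3399 0.3391]
A−BK = [-0.7608 0.7298; 0.8382 -1.1842]
AᵀP(A−BK) = [1.2556 -1.2995; -1.2995 2.9570]
P' = Q + AᵀP(A−BK) = [9.2556 -0.2995; -0.2995 3.2070]
tr(P') = 12.4626


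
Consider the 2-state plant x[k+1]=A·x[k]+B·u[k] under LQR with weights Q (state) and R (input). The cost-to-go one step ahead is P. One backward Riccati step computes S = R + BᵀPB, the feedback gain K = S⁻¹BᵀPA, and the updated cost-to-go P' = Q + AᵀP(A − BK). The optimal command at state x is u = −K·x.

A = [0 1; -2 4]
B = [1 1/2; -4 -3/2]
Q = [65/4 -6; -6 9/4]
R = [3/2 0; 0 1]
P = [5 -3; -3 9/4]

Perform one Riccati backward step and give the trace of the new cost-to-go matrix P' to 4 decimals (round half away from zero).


21.3424

BᵀP = [17.0000 -12.0000; 7.0000 -4.8750]
S = R + BᵀPB = [3/2 0; 0 1] + [65.0000 26.5000; 26.5000 10.8125] = [66.5000 26.5000; 26.5000 11.8125]
BᵀPA = [24.0000 -31.0000; 9.7500 -12.5000]
K = S⁻¹·BᵀPA = [0.3017 -0.4195; 0.1486 -0.1171]
A−BK = [-0.3760 1.4780; -0.5704 2.1463]
AᵀP(A−BK) = [0.3107 -0.7902; -0.7902 2.5317]
P' = Q + AᵀP(A−BK) = [16.5607 -6.7902; -6.7902 4.7817]
tr(P') = 21.3424


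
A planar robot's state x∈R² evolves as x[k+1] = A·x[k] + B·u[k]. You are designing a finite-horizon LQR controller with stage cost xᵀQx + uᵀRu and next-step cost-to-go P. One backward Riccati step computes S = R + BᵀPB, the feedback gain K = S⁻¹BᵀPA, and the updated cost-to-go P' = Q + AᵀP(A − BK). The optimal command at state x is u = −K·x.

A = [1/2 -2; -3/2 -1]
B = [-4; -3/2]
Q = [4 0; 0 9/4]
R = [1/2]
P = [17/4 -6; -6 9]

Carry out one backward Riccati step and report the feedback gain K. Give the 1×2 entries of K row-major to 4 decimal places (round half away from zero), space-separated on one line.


BᵀP = [-8.0000 10.5000]
S = R + BᵀPB = [1/2] + [16.2500] = [16.7500]
BᵀPA = [-19.7500 5.5000]
K = S⁻¹·BᵀPA = [-1.1791 0.3284]
A−BK = [-4.2164 -0.6866; -3.2687 -0.5075]
AᵀP(A−BK) = [7.0252 0.7351; 0.7351 0.1940]
P' = Q + AᵀP(A−BK) = [11.0252 0.7351; 0.7351 2.4440]
tr(P') = 13.4692

-1.1791 0.3284


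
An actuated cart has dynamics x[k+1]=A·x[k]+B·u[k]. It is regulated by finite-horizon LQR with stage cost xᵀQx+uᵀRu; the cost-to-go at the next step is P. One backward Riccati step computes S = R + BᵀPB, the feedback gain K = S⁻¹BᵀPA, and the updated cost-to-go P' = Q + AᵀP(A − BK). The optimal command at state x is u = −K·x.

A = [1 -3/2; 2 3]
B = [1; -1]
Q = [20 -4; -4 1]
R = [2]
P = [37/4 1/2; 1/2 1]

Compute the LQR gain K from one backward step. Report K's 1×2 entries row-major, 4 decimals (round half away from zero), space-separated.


0.6889 -1.3000

BᵀP = [8.7500 -0.5000]
S = R + BᵀPB = [2] + [9.2500] = [11.2500]
BᵀPA = [7.7500 -14.6250]
K = S⁻¹·BᵀPA = [0.6889 -1.3000]
A−BK = [0.3111 -0.2000; 2.6889 1.7000]
AᵀP(A−BK) = [9.9111 2.2000; 2.2000 6.3000]
P' = Q + AᵀP(A−BK) = [29.9111 -1.8000; -1.8000 7.3000]
tr(P') = 37.2111


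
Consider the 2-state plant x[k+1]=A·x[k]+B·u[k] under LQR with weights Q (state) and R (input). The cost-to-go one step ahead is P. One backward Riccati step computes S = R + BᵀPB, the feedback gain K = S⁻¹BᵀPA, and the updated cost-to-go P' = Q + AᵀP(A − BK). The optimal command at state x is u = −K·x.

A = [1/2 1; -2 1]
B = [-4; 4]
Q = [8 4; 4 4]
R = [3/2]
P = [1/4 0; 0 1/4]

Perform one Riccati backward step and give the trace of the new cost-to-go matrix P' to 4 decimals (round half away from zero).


12.9046

BᵀP = [-1.0000 1.0000]
S = R + BᵀPB = [3/2] + [8.0000] = [9.5000]
BᵀPA = [-2.5000 0.0000]
K = S⁻¹·BᵀPA = [-0.2632 0.0000]
A−BK = [-0.5526 1.0000; -0.9474 1.0000]
AᵀP(A−BK) = [0.4046 -0.3750; -0.3750 0.5000]
P' = Q + AᵀP(A−BK) = [8.4046 3.6250; 3.6250 4.5000]
tr(P') = 12.9046


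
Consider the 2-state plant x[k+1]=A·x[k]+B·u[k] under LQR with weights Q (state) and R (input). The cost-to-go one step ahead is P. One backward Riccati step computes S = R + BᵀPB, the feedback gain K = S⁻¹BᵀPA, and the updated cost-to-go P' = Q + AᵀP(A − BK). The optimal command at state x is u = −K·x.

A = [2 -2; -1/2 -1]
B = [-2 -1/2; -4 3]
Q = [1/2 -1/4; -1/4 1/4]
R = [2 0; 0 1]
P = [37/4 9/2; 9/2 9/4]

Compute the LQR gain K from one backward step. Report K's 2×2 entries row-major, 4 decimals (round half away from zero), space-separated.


BᵀP = [-36.5000 -18.0000; 8.8750 4.5000]
S = R + BᵀPB = [2 0; 0 1] + [145.0000 -35.7500; -35.7500 9.0625] = [147.0000 -35.7500; -35.7500 10.0625]
BᵀPA = [-64.0000 91.0000; 15.5000 -22.2500]
K = S⁻¹·BᵀPA = [-0.4469 0.5979; -0.0472 -0.0870]
A−BK = [1.0827 -0.8477; -2.1457 1.6526]
AᵀP(A−BK) = [0.6955 -0.7616; -0.7616 0.9063]
P' = Q + AᵀP(A−BK) = [1.1955 -1.0116; -1.0116 1.1563]
tr(P') = 2.3518

-0.4469 0.5979 -0.0472 -0.0870


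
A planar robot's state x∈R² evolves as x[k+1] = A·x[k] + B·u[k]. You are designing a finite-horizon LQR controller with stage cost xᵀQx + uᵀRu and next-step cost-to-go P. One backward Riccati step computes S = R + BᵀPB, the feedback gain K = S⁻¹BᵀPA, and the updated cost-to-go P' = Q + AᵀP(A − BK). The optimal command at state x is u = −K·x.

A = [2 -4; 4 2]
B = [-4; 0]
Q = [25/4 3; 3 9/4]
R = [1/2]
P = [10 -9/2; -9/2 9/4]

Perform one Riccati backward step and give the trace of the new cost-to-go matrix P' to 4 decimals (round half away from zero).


BᵀP = [-40.0000 18.0000]
S = R + BᵀPB = [1/2] + [160.0000] = [160.5000]
BᵀPA = [-8.0000 196.0000]
K = S⁻¹·BᵀPA = [-0.0498 1.2212]
A−BK = [1.8006 0.8847; 4.0000 2.0000]
AᵀP(A−BK) = [3.6012 1.7695; 1.7695 1.6480]
P' = Q + AᵀP(A−BK) = [9.8512 4.7695; 4.7695 3.8980]
tr(P') = 13.7492

13.7492


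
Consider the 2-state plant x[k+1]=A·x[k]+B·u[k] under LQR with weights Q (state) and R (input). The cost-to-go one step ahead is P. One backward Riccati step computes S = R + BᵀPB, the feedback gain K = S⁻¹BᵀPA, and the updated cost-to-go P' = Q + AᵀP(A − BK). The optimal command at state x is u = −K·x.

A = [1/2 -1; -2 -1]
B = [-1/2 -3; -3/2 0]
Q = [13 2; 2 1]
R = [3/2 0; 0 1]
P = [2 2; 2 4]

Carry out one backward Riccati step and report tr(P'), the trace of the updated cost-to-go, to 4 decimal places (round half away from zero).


BᵀP = [-4.0000 -7.0000; -6.0000 -6.0000]
S = R + BᵀPB = [3/2 0; 0 1] + [12.5000 12.0000; 12.0000 18.0000] = [14.0000 12.0000; 12.0000 19.0000]
BᵀPA = [12.0000 11.0000; 9.0000 12.0000]
K = S⁻¹·BᵀPA = [0.9836 0.5328; -0.1475 0.2951]
A−BK = [0.5492 0.1516; -0.5246 -0.2008]
AᵀP(A−BK) = [2.0246 0.9508; 0.9508 0.5984]
P' = Q + AᵀP(A−BK) = [15.0246 2.9508; 2.9508 1.5984]
tr(P') = 16.6230

16.6230


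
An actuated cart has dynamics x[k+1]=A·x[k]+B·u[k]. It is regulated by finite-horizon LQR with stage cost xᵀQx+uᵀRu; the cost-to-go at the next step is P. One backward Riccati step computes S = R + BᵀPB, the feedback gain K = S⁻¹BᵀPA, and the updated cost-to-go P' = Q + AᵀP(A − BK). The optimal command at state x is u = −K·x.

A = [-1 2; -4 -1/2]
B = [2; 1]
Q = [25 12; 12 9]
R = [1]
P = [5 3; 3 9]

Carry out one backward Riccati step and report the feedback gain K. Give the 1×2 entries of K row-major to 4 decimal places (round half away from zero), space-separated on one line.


BᵀP = [13.0000 15.0000]
S = R + BᵀPB = [1] + [41.0000] = [42.0000]
BᵀPA = [-73.0000 18.5000]
K = S⁻¹·BᵀPA = [-1.7381 0.4405]
A−BK = [2.4762 1.1190; -2.2619 -0.9405]
AᵀP(A−BK) = [46.1190 17.6548; 17.6548 8.1012]
P' = Q + AᵀP(A−BK) = [71.1190 29.6548; 29.6548 17.1012]
tr(P') = 88.2202

-1.7381 0.4405


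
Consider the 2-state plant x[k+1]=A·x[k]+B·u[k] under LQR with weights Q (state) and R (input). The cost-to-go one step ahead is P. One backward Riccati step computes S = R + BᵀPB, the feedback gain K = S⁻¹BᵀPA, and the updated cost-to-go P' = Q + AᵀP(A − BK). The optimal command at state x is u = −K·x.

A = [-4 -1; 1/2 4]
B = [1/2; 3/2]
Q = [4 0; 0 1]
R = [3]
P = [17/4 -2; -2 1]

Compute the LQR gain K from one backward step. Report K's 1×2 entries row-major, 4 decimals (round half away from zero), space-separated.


BᵀP = [-0.8750 0.5000]
S = R + BᵀPB = [3] + [0.3125] = [3.3125]
BᵀPA = [3.7500 2.8750]
K = S⁻¹·BᵀPA = [1.1321 0.8679]
A−BK = [-4.5660 -1.4340; -1.1981 2.6981]
AᵀP(A−BK) = [72.0047 48.7453; 48.7453 33.7547]
P' = Q + AᵀP(A−BK) = [76.0047 48.7453; 48.7453 34.7547]
tr(P') = 110.7594

1.1321 0.8679


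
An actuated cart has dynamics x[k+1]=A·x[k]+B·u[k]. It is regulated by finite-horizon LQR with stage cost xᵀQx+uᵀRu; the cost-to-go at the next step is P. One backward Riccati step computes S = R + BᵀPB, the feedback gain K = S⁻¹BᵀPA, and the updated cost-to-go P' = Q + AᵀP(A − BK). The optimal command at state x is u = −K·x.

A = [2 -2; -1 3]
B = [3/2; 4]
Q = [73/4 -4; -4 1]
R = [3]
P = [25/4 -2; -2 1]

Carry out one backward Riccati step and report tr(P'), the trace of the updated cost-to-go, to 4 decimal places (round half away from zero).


BᵀP = [1.3750 1.0000]
S = R + BᵀPB = [3] + [6.0625] = [9.0625]
BᵀPA = [1.7500 0.2500]
K = S⁻¹·BᵀPA = [0.1931 0.0276]
A−BK = [1.7103 -2.0414; -1.7724 2.8897]
AᵀP(A−BK) = [33.6621 -44.0483; -44.0483 57.9931]
P' = Q + AᵀP(A−BK) = [51.9121 -48.0483; -48.0483 58.9931]
tr(P') = 110.9052

110.9052


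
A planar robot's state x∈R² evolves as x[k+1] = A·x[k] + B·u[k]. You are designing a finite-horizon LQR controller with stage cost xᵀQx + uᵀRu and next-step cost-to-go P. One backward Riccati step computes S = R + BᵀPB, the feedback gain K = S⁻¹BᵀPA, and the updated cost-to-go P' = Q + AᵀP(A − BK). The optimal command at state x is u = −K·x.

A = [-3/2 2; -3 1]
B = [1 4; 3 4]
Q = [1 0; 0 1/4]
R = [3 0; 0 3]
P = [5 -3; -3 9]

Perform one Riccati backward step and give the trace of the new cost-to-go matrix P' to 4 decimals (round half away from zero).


4.4555

BᵀP = [-4.0000 24.0000; 8.0000 24.0000]
S = R + BᵀPB = [3 0; 0 3] + [68.0000 80.0000; 80.0000 128.0000] = [71.0000 80.0000; 80.0000 131.0000]
BᵀPA = [-66.0000 16.0000; -84.0000 40.0000]
K = S⁻¹·BᵀPA = [-0.6639 -0.3806; -0.2358 0.5377]
A−BK = [0.1070 0.2296; -0.0651 -0.0093]
AᵀP(A−BK) = [1.6264 0.5538; 0.5538 1.5791]
P' = Q + AᵀP(A−BK) = [2.6264 0.5538; 0.5538 1.8291]
tr(P') = 4.4555


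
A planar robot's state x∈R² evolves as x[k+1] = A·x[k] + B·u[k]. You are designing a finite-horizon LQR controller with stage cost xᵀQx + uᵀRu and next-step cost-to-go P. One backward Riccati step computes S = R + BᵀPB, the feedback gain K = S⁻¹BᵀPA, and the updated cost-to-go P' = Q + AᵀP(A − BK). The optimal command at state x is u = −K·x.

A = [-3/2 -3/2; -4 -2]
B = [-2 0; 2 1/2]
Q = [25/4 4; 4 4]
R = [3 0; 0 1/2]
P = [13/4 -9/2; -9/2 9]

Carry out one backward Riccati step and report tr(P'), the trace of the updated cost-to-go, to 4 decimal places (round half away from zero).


BᵀP = [-15.5000 27.0000; -2.2500 4.5000]
S = R + BᵀPB = [3 0; 0 1/2] + [85.0000 13.5000; 13.5000 2.2500] = [88.0000 13.5000; 13.5000 2.7500]
BᵀPA = [-84.7500 -30.7500; -14.6250 -5.6250]
K = S⁻¹·BᵀPA = [-0.5962 -0.1444; -2.3912 -1.3368]
A−BK = [-2.6925 -1.7887; -1.6119 -1.0429]
AᵀP(A−BK) = [11.8101 7.0277; 7.0277 4.3541]
P' = Q + AᵀP(A−BK) = [18.0601 11.0277; 11.0277 8.3541]
tr(P') = 26.4142

26.4142


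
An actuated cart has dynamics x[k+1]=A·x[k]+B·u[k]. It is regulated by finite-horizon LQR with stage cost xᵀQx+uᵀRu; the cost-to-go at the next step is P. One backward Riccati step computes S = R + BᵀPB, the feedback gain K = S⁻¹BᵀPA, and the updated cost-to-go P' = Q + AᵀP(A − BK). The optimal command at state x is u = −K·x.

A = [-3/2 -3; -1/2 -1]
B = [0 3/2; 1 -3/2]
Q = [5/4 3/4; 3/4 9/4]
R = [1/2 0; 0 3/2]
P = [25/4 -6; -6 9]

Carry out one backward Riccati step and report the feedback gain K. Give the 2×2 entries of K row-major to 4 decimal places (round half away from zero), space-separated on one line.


-0.9326 -1.8653 -0.5938 -1.1876

BᵀP = [-6.0000 9.0000; 18.3750 -22.5000]
S = R + BᵀPB = [1/2 0; 0 3/2] + [9.0000 -22.5000; -22.5000 61.3125] = [9.5000 -22.5000; -22.5000 62.8125]
BᵀPA = [4.5000 9.0000; -16.3125 -32.6250]
K = S⁻¹·BᵀPA = [-0.9326 -1.8653; -0.5938 -1.1876]
A−BK = [-0.6093 -1.2187; -0.4580 -0.9161]
AᵀP(A−BK) = [1.8233 3.6466; 3.6466 7.2933]
P' = Q + AᵀP(A−BK) = [3.0733 4.3966; 4.3966 9.5433]
tr(P') = 12.6166


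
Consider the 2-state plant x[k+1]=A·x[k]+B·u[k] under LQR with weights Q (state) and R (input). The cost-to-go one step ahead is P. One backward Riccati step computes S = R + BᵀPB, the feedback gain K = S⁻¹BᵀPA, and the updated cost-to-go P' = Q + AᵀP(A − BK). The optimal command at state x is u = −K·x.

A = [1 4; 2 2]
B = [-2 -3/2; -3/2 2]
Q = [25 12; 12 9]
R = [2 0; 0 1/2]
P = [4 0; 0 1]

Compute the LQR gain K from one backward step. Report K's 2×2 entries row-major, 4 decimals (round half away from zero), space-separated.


-0.6784 -1.5205 0.3041 -0.4678

BᵀP = [-8.0000 -1.5000; -6.0000 2.0000]
S = R + BᵀPB = [2 0; 0 1/2] + [18.2500 9.0000; 9.0000 13.0000] = [20.2500 9.0000; 9.0000 13.5000]
BᵀPA = [-11.0000 -35.0000; -2.0000 -20.0000]
K = S⁻¹·BᵀPA = [-0.6784 -1.5205; 0.3041 -0.4678]
A−BK = [0.0994 0.2573; 0.3743 0.6550]
AᵀP(A−BK) = [1.1462 2.3392; 2.3392 5.4269]
P' = Q + AᵀP(A−BK) = [26.1462 14.3392; 14.3392 14.4269]
tr(P') = 40.5731


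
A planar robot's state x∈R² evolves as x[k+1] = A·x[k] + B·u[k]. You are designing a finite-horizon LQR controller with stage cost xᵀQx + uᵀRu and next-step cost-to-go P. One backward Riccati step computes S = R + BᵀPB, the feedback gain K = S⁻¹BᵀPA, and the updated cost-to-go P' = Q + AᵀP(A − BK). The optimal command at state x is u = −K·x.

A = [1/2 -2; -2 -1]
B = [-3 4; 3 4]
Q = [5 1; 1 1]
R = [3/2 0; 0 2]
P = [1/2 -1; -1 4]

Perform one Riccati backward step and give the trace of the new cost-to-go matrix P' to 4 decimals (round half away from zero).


BᵀP = [-4.5000 15.0000; -2.0000 12.0000]
S = R + BᵀPB = [3/2 0; 0 2] + [58.5000 42.0000; 42.0000 40.0000] = [60.0000 42.0000; 42.0000 42.0000]
BᵀPA = [-32.2500 -6.0000; -25.0000 -8.0000]
K = S⁻¹·BᵀPA = [-0.4028 0.1111; -0.1925 -0.3016]
A−BK = [0.0615 -0.4603; -0.0218 -0.1270]
AᵀP(A−BK) = [0.3239 0.0437; 0.0437 0.2540]
P' = Q + AᵀP(A−BK) = [5.3239 1.0437; 1.0437 1.2540]
tr(P') = 6.5779

6.5779


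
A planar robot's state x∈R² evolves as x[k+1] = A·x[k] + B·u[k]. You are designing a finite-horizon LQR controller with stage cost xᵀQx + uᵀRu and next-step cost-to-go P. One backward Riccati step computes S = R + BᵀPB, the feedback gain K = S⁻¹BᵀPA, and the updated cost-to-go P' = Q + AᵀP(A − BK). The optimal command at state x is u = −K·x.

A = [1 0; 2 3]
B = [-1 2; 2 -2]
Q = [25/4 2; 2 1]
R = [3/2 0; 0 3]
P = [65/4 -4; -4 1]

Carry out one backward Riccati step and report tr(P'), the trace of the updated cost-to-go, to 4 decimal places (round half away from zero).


BᵀP = [-24.2500 6.0000; 40.5000 -10.0000]
S = R + BᵀPB = [3/2 0; 0 3] + [36.2500 -60.5000; -60.5000 101.0000] = [37.7500 -60.5000; -60.5000 104.0000]
BᵀPA = [-12.2500 18.0000; 20.5000 -30.0000]
K = S⁻¹·BᵀPA = [-0.1270 0.2145; 0.1232 -0.1637]
A−BK = [0.6265 0.5419; 2.5005 2.2437]
AᵀP(A−BK) = [0.1679 -0.0169; -0.0169 0.2286]
P' = Q + AᵀP(A−BK) = [6.4179 1.9831; 1.9831 1.2286]
tr(P') = 7.6465

7.6465


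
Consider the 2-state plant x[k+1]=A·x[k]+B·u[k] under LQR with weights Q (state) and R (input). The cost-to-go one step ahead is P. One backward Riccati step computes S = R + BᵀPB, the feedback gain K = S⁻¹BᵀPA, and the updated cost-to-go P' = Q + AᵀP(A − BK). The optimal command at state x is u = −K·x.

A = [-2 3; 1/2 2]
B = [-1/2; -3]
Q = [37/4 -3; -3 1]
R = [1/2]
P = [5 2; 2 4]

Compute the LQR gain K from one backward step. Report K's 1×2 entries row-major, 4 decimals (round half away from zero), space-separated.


BᵀP = [-8.5000 -13.0000]
S = R + BᵀPB = [1/2] + [43.2500] = [43.7500]
BᵀPA = [10.5000 -51.5000]
K = S⁻¹·BᵀPA = [0.2400 -1.1771]
A−BK = [-1.8800 2.4114; 1.2200 -1.5314]
AᵀP(A−BK) = [14.4800 -18.6400; -18.6400 24.3771]
P' = Q + AᵀP(A−BK) = [23.7300 -21.6400; -21.6400 25.3771]
tr(P') = 49.1071

0.2400 -1.1771


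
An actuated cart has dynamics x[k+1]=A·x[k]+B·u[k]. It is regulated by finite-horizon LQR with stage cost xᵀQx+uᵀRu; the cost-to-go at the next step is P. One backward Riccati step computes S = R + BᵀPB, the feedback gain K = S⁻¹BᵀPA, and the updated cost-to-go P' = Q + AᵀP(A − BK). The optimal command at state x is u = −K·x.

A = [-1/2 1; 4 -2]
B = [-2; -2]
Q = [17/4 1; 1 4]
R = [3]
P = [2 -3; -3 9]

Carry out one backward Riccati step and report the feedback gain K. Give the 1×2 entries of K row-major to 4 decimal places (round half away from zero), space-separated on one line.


BᵀP = [2.0000 -12.0000]
S = R + BᵀPB = [3] + [20.0000] = [23.0000]
BᵀPA = [-49.0000 26.0000]
K = S⁻¹·BᵀPA = [-2.1304 1.1304]
A−BK = [-4.7609 3.2609; -0.2609 0.2609]
AᵀP(A−BK) = [52.1087 -32.6087; -32.6087 20.6087]
P' = Q + AᵀP(A−BK) = [56.3587 -31.6087; -31.6087 24.6087]
tr(P') = 80.9674

-2.1304 1.1304


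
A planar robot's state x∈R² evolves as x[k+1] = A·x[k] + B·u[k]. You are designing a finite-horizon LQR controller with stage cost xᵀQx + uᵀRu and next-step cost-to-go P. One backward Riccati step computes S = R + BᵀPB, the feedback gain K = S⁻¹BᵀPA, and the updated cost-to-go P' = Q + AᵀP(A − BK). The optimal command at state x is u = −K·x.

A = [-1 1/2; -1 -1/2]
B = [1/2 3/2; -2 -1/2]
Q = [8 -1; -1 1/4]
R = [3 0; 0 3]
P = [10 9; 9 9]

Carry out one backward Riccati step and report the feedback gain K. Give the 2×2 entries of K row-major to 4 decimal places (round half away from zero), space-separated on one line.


0.7486 0.0762 -0.6986 0.1208

BᵀP = [-13.0000 -13.5000; 10.5000 9.0000]
S = R + BᵀPB = [3 0; 0 3] + [20.5000 -12.7500; -12.7500 11.2500] = [23.5000 -12.7500; -12.7500 14.2500]
BᵀPA = [26.5000 0.2500; -19.5000 0.7500]
K = S⁻¹·BᵀPA = [0.7486 0.0762; -0.6986 0.1208]
A−BK = [-0.3264 0.2807; 0.1480 -0.2873]
AᵀP(A−BK) = [3.5386 -0.1632; -0.1632 0.1404]
P' = Q + AᵀP(A−BK) = [11.5386 -1.1632; -1.1632 0.3904]
tr(P') = 11.9290


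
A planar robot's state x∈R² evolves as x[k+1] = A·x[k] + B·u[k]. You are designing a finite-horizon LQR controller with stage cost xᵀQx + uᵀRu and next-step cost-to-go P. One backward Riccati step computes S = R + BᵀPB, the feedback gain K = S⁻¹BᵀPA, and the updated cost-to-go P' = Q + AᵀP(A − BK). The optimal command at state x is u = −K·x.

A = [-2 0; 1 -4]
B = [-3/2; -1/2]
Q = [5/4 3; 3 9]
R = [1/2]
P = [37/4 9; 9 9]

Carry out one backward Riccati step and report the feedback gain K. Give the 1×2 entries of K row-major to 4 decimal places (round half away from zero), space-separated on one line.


0.5059 1.9427

BᵀP = [-18.3750 -18.0000]
S = R + BᵀPB = [1/2] + [36.5625] = [37.0625]
BᵀPA = [18.7500 72.0000]
K = S⁻¹·BᵀPA = [0.5059 1.9427]
A−BK = [-1.2411 2.9140; 1.2530 -3.0287]
AᵀP(A−BK) = [0.5143 -0.4250; -0.4250 4.1282]
P' = Q + AᵀP(A−BK) = [1.7643 2.5750; 2.5750 13.1282]
tr(P') = 14.8925
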